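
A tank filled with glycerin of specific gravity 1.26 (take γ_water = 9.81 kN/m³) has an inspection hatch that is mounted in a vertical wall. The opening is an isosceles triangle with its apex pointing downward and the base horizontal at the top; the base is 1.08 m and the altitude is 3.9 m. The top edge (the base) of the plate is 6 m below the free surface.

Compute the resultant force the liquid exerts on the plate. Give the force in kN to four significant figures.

F ≈ 190.0 kN

γ = 1.26 × 9.81 = 12.3606 kN/m³.
With the apex down, the centroid sits h/3 = 3.9/3 = 1.3 m below the base (the top edge), so the centroid depth is h_c = 6 + 1.3 = 7.3 m.
A = ½ × 1.08 × 3.9 = 2.106 m².
Resultant F = γ·h_c·A = 12.3606 × 7.3 × 2.106 = 190.029 kN.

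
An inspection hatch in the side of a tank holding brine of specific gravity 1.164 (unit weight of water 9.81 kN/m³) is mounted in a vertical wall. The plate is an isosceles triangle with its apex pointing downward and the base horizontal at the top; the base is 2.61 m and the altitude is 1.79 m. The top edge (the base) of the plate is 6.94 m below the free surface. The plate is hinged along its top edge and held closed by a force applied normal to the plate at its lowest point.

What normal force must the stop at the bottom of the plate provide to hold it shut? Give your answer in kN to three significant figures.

P ≈ 69.7 kN

γ = 1.164 × 9.81 = 11.41884 kN/m³.
With the apex down, the centroid sits h/3 = 1.79/3 = 0.596667 m below the base (the top edge), so the centroid depth is h_c = 6.94 + 0.596667 = 7.53667 m.
A = ½ × 2.61 × 1.79 = 2.33595 m².
Resultant F = γ·h_c·A = 11.41884 × 7.53667 × 2.33595 = 201.032 kN.
I_c = b·h³/36 = 2.61 × 1.79³/36 = 0.415812 m⁴.
Centre of pressure: y_p = y_c + I_c/(y_c·A) = 7.53667 + 0.415812/(7.53667 × 2.33595) = 7.53667 + 0.0236186 = 7.56029 m along the plane.
The resultant acts 0.596667 + 0.0236186 = 0.620286 m (along the plate) below the hinge at the top edge, so the moment about the hinge is M = F × 0.620286 = 201.032 × 0.620286 = 124.697 kN·m.
A normal force at the bottom, 1.79 m from the hinge, must supply this moment: P = 124.697/1.79 = 69.6631 kN.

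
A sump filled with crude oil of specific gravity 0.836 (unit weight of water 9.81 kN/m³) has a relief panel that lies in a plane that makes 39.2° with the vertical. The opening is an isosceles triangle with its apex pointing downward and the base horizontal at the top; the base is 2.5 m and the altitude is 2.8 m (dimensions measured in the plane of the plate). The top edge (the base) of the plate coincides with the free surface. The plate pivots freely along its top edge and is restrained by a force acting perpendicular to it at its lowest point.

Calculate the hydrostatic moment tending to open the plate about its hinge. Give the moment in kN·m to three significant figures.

M ≈ 29.1 kN·m

γ = 0.836 × 9.81 = 8.20116 kN/m³.
The plate makes 39.2° with the vertical, i.e. θ = 90° − 39.2° = 50.8° to the horizontal. Measuring y along the incline from the free-surface line, vertical depth h = y·sinθ with sinθ = 0.774944.
With the apex down, the centroid sits h/3 = 2.8/3 = 0.933333 m below the base (the top edge), so y_c = 0.933333 m and h_c = 0.933333 × 0.774944 = 0.723281 m.
A = ½ × 2.5 × 2.8 = 3.5 m².
Resultant F = γ·h_c·A = 8.20116 × 0.723281 × 3.5 = 20.7611 kN.
I_c = b·h³/36 = 2.5 × 2.8³/36 = 1.52444 m⁴.
Centre of pressure: y_p = y_c + I_c/(y_c·A) = 0.933333 + 1.52444/(0.933333 × 3.5) = 0.933333 + 0.466665 = 1.4 m along the plane.
The resultant acts 0.933333 + 0.466665 = 1.4 m (along the plate) below the hinge at the top edge, so the moment about the hinge is M = F × 1.4 = 20.7611 × 1.4 = 29.0655 kN·m.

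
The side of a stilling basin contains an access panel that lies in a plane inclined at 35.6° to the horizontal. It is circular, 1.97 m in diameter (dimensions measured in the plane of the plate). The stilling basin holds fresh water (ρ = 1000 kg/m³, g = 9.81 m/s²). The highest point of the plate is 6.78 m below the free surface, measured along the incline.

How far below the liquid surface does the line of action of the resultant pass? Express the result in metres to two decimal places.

h_p = 4.54 m

γ = ρg = 1000 × 9.81 = 9810 N/m³ = 9.81 kN/m³.
Let θ = 35.6° be the plate's angle to the horizontal; measure y along the incline from where the plane meets the free surface. Vertical depth h = y·sinθ with sinθ = 0.582123.
The centroid is at the centre, 0.985 m below the top of the plate, so y_c = 6.78 + 0.985 = 7.765 m and h_c = 7.765 × 0.582123 = 4.52019 m.
A = π(0.985)² = 3.04805 m².
Resultant F = γ·h_c·A = 9.81 × 4.52019 × 3.04805 = 135.16 kN.
I_c = πr⁴/4 = π × 0.985⁴/4 = 0.739324 m⁴.
Centre of pressure: y_p = y_c + I_c/(y_c·A) = 7.765 + 0.739324/(7.765 × 3.04805) = 7.765 + 0.0312371 = 7.79624 m along the plane.
Vertically, h_p = y_p·sinθ = 7.79624 × 0.582123 = 4.53837 m.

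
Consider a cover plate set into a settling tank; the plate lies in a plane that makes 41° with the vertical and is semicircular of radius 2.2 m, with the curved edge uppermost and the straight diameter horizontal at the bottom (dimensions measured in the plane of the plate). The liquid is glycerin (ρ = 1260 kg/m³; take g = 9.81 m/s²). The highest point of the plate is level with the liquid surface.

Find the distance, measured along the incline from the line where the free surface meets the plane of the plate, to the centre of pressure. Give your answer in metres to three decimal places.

y_p = 1.533 m

γ = ρg = 1260 × 9.81 / 1000 = 12.3606 kN/m³.
The plate makes 41° with the vertical, i.e. θ = 90° − 41° = 49° to the horizontal. Measuring y along the incline from the free-surface line, vertical depth h = y·sinθ with sinθ = 0.754710.
The centroid lies 4r/(3π) = 0.933709 m above the diameter, so r − 4r/(3π) = 2.2 − 0.933709 = 1.26629 m below the topmost point, so y_c = 1.26629 m and h_c = 1.26629 × 0.754710 = 0.955682 m.
A = πr²/2 = π × 2.2²/2 = 7.60265 m².
Resultant F = γ·h_c·A = 12.3606 × 0.955682 × 7.60265 = 89.8086 kN.
I_c = (π/8 − 8/(9π))·r⁴ = 0.109757 × 2.2⁴ = 2.57112 m⁴.
Centre of pressure: y_p = y_c + I_c/(y_c·A) = 1.26629 + 2.57112/(1.26629 × 7.60265) = 1.26629 + 0.267069 = 1.53336 m along the plane.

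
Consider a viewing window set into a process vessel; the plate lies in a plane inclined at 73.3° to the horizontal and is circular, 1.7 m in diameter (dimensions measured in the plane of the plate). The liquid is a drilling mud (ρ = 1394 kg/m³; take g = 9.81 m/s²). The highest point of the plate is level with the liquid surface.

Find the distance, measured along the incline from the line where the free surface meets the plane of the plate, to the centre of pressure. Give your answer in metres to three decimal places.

γ = ρg = 1394 × 9.81 / 1000 = 13.67514 kN/m³.
Let θ = 73.3° be the plate's angle to the horizontal; measure y along the incline from where the plane meets the free surface. Vertical depth h = y·sinθ with sinθ = 0.957822.
The centroid is at the centre, 0.85 m below the top of the plate, so y_c = 0.85 m and h_c = 0.85 × 0.957822 = 0.814149 m.
A = π(0.85)² = 2.2698 m².
Resultant F = γ·h_c·A = 13.67514 × 0.814149 × 2.2698 = 25.271 kN.
I_c = πr⁴/4 = π × 0.85⁴/4 = 0.409983 m⁴.
Centre of pressure: y_p = y_c + I_c/(y_c·A) = 0.85 + 0.409983/(0.85 × 2.2698) = 0.85 + 0.2125 = 1.0625 m along the plane.

y_p = 1.063 m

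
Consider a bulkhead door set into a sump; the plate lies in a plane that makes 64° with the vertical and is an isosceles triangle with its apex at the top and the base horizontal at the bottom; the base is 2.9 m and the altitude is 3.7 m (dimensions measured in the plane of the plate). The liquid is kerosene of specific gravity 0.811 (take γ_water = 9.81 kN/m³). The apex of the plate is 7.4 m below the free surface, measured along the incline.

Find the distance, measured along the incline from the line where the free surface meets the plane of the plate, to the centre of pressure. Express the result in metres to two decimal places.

γ = 0.811 × 9.81 = 7.95591 kN/m³.
The plate makes 64° with the vertical, i.e. θ = 90° − 64° = 26° to the horizontal. Measuring y along the incline from the free-surface line, vertical depth h = y·sinθ with sinθ = 0.438371.
With the apex up, the centroid sits 2h/3 = 2 × 3.7/3 = 2.46667 m below the apex, so y_c = 7.4 + 2.46667 = 9.86667 m and h_c = 9.86667 × 0.438371 = 4.32526 m.
A = ½ × 2.9 × 3.7 = 5.365 m².
Resultant F = γ·h_c·A = 7.95591 × 4.32526 × 5.365 = 184.617 kN.
I_c = b·h³/36 = 2.9 × 3.7³/36 = 4.08038 m⁴.
Centre of pressure: y_p = y_c + I_c/(y_c·A) = 9.86667 + 4.08038/(9.86667 × 5.365) = 9.86667 + 0.0770833 = 9.94375 m along the plane.

y_p = 9.94 m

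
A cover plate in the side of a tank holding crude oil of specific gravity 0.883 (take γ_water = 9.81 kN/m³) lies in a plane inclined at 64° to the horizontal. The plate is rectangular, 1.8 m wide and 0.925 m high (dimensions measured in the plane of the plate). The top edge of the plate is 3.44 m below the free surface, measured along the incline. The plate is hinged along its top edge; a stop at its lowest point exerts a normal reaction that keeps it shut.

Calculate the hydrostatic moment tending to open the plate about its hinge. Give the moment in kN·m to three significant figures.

γ = 0.883 × 9.81 = 8.66223 kN/m³.
Let θ = 64° be the plate's angle to the horizontal; measure y along the incline from where the plane meets the free surface. Vertical depth h = y·sinθ with sinθ = 0.898794.
The centroid lies 0.925/2 = 0.4625 m below the top edge, so y_c = 3.44 + 0.4625 = 3.9025 m and h_c = 3.9025 × 0.898794 = 3.50754 m.
A = 1.8 × 0.925 = 1.665 m².
Resultant F = γ·h_c·A = 8.66223 × 3.50754 × 1.665 = 50.5879 kN.
I_c = b·h³/12 = 1.8 × 0.925³/12 = 0.118718 m⁴.
Centre of pressure: y_p = y_c + I_c/(y_c·A) = 3.9025 + 0.118718/(3.9025 × 1.665) = 3.9025 + 0.0182709 = 3.92077 m along the plane.
The resultant acts 0.4625 + 0.0182709 = 0.480771 m (along the plate) below the hinge at the top edge, so the moment about the hinge is M = F × 0.480771 = 50.5879 × 0.480771 = 24.3212 kN·m.

M ≈ 24.3 kN·m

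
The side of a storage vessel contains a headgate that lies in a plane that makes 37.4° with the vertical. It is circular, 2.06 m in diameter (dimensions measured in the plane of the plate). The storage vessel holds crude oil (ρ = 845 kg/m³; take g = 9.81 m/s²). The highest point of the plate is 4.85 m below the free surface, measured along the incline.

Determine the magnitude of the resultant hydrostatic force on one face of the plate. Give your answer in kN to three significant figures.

F ≈ 129 kN

γ = ρg = 845 × 9.81 / 1000 = 8.28945 kN/m³.
The plate makes 37.4° with the vertical, i.e. θ = 90° − 37.4° = 52.6° to the horizontal. Measuring y along the incline from the free-surface line, vertical depth h = y·sinθ with sinθ = 0.794415.
The centroid is at the centre, 1.03 m below the top of the plate, so y_c = 4.85 + 1.03 = 5.88 m and h_c = 5.88 × 0.794415 = 4.67116 m.
A = π(1.03)² = 3.33292 m².
Resultant F = γ·h_c·A = 8.28945 × 4.67116 × 3.33292 = 129.055 kN.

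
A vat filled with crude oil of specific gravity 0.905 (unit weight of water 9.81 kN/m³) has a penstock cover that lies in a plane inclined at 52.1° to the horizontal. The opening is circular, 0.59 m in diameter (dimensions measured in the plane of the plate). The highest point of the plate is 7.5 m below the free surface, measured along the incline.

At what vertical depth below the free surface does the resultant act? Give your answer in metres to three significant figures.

h_p = 6.15 m

γ = 0.905 × 9.81 = 8.87805 kN/m³.
Let θ = 52.1° be the plate's angle to the horizontal; measure y along the incline from where the plane meets the free surface. Vertical depth h = y·sinθ with sinθ = 0.789084.
The centroid is at the centre, 0.295 m below the top of the plate, so y_c = 7.5 + 0.295 = 7.795 m and h_c = 7.795 × 0.789084 = 6.15091 m.
A = π(0.295)² = 0.273397 m².
Resultant F = γ·h_c·A = 8.87805 × 6.15091 × 0.273397 = 14.9297 kN.
I_c = πr⁴/4 = π × 0.295⁴/4 = 0.0059481 m⁴.
Centre of pressure: y_p = y_c + I_c/(y_c·A) = 7.795 + 0.0059481/(7.795 × 0.273397) = 7.795 + 0.00279106 = 7.79779 m along the plane.
Vertically, h_p = y_p·sinθ = 7.79779 × 0.789084 = 6.15311 m.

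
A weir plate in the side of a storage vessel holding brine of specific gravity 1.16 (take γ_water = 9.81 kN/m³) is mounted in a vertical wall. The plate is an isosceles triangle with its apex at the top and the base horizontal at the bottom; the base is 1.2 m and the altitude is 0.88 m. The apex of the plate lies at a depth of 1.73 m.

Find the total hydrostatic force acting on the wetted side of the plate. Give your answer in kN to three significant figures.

F ≈ 13.9 kN

γ = 1.16 × 9.81 = 11.3796 kN/m³.
With the apex up, the centroid sits 2h/3 = 2 × 0.88/3 = 0.586667 m below the apex, so the centroid depth is h_c = 1.73 + 0.586667 = 2.31667 m.
A = ½ × 1.2 × 0.88 = 0.528 m².
Resultant F = γ·h_c·A = 11.3796 × 2.31667 × 0.528 = 13.9195 kN.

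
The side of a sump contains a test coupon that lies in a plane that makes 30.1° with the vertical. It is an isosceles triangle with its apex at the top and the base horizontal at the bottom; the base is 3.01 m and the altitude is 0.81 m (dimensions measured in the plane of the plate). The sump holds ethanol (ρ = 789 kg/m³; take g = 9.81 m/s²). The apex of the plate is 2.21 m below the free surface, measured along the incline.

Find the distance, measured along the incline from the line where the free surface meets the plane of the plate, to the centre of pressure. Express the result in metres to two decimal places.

y_p = 2.76 m

γ = ρg = 789 × 9.81 / 1000 = 7.74009 kN/m³.
The plate makes 30.1° with the vertical, i.e. θ = 90° − 30.1° = 59.9° to the horizontal. Measuring y along the incline from the free-surface line, vertical depth h = y·sinθ with sinθ = 0.865151.
With the apex up, the centroid sits 2h/3 = 2 × 0.81/3 = 0.54 m below the apex, so y_c = 2.21 + 0.54 = 2.75 m and h_c = 2.75 × 0.865151 = 2.37917 m.
A = ½ × 3.01 × 0.81 = 1.21905 m².
Resultant F = γ·h_c·A = 7.74009 × 2.37917 × 1.21905 = 22.4488 kN.
I_c = b·h³/36 = 3.01 × 0.81³/36 = 0.0444344 m⁴.
Centre of pressure: y_p = y_c + I_c/(y_c·A) = 2.75 + 0.0444344/(2.75 × 1.21905) = 2.75 + 0.0132546 = 2.76325 m along the plane.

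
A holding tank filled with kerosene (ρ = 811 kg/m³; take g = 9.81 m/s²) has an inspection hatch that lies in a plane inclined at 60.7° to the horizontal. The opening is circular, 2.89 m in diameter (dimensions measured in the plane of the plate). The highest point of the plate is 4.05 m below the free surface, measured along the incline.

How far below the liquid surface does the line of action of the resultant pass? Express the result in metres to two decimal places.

h_p = 4.87 m

γ = ρg = 811 × 9.81 / 1000 = 7.95591 kN/m³.
Let θ = 60.7° be the plate's angle to the horizontal; measure y along the incline from where the plane meets the free surface. Vertical depth h = y·sinθ with sinθ = 0.872069.
The centroid is at the centre, 1.445 m below the top of the plate, so y_c = 4.05 + 1.445 = 5.495 m and h_c = 5.495 × 0.872069 = 4.79202 m.
A = π(1.445)² = 6.55972 m².
Resultant F = γ·h_c·A = 7.95591 × 4.79202 × 6.55972 = 250.089 kN.
I_c = πr⁴/4 = π × 1.445⁴/4 = 3.42422 m⁴.
Centre of pressure: y_p = y_c + I_c/(y_c·A) = 5.495 + 3.42422/(5.495 × 6.55972) = 5.495 + 0.0949967 = 5.59 m along the plane.
Vertically, h_p = y_p·sinθ = 5.59 × 0.872069 = 4.87487 m.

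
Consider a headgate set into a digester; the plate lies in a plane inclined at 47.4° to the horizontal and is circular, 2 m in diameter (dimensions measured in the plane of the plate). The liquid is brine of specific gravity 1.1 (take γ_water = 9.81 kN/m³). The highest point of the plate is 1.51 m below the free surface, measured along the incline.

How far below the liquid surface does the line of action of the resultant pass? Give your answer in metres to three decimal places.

γ = 1.1 × 9.81 = 10.791 kN/m³.
Let θ = 47.4° be the plate's angle to the horizontal; measure y along the incline from where the plane meets the free surface. Vertical depth h = y·sinθ with sinθ = 0.736097.
The centroid is at the centre, 1 m below the top of the plate, so y_c = 1.51 + 1 = 2.51 m and h_c = 2.51 × 0.736097 = 1.8476 m.
A = π(1)² = 3.14159 m².
Resultant F = γ·h_c·A = 10.791 × 1.8476 × 3.14159 = 62.6353 kN.
I_c = πr⁴/4 = π × 1⁴/4 = 0.785398 m⁴.
Centre of pressure: y_p = y_c + I_c/(y_c·A) = 2.51 + 0.785398/(2.51 × 3.14159) = 2.51 + 0.0996017 = 2.6096 m along the plane.
Vertically, h_p = y_p·sinθ = 2.6096 × 0.736097 = 1.92092 m.

h_p = 1.921 m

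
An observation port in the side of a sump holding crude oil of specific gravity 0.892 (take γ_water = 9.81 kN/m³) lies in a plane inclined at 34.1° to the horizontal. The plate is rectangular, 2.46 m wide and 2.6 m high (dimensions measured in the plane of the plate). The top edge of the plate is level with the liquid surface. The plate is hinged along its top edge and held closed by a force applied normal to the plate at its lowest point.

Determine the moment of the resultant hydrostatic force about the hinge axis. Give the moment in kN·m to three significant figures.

M ≈ 70.7 kN·m

γ = 0.892 × 9.81 = 8.75052 kN/m³.
Let θ = 34.1° be the plate's angle to the horizontal; measure y along the incline from where the plane meets the free surface. Vertical depth h = y·sinθ with sinθ = 0.560639.
The centroid lies 2.6/2 = 1.3 m below the top edge, so y_c = 1.3 m and h_c = 1.3 × 0.560639 = 0.728831 m.
A = 2.46 × 2.6 = 6.396 m².
Resultant F = γ·h_c·A = 8.75052 × 0.728831 × 6.396 = 40.7915 kN.
I_c = b·h³/12 = 2.46 × 2.6³/12 = 3.60308 m⁴.
Centre of pressure: y_p = y_c + I_c/(y_c·A) = 1.3 + 3.60308/(1.3 × 6.396) = 1.3 + 0.433333 = 1.73333 m along the plane.
The resultant acts 1.3 + 0.433333 = 1.73333 m (along the plate) below the hinge at the top edge, so the moment about the hinge is M = F × 1.73333 = 40.7915 × 1.73333 = 70.7051 kN·m.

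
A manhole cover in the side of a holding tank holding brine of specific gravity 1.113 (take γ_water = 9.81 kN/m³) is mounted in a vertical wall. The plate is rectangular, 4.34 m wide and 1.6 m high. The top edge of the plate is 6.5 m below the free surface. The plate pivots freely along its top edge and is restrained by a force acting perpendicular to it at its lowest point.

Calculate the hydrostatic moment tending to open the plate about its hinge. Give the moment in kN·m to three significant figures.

M ≈ 459 kN·m

γ = 1.113 × 9.81 = 10.91853 kN/m³.
The centroid lies 1.6/2 = 0.8 m below the top edge, so the centroid depth is h_c = 6.5 + 0.8 = 7.3 m.
A = 4.34 × 1.6 = 6.944 m².
Resultant F = γ·h_c·A = 10.91853 × 7.3 × 6.944 = 553.473 kN.
I_c = b·h³/12 = 4.34 × 1.6³/12 = 1.48139 m⁴.
Centre of pressure: y_p = y_c + I_c/(y_c·A) = 7.3 + 1.48139/(7.3 × 6.944) = 7.3 + 0.0292238 = 7.32922 m along the plane.
The resultant acts 0.8 + 0.0292238 = 0.829224 m (along the plate) below the hinge at the top edge, so the moment about the hinge is M = F × 0.829224 = 553.473 × 0.829224 = 458.953 kN·m.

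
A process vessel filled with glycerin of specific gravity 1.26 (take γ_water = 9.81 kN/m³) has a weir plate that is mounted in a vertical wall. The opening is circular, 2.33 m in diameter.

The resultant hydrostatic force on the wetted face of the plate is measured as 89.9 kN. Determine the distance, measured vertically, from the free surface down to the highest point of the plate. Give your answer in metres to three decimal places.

γ = 1.26 × 9.81 = 12.3606 kN/m³.
A = π(1.165)² = 4.26385 m².
From F = γ·h_c·A, the centroid depth is h_c = 89.9/(12.3606 × 4.26385) = 1.70576 m.
The centroid is at the centre, 1.165 m below the top of the plate, so the highest point sits at h_top = 1.70576 − 1.165 = 0.54076 m below the surface.

d_top ≈ 0.541 m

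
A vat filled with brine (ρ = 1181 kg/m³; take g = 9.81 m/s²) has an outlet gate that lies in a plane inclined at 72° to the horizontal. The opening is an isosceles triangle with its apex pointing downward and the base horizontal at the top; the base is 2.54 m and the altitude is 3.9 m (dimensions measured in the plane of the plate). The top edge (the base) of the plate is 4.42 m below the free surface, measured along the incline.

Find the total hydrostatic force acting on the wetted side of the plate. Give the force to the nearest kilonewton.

F ≈ 312 kN

γ = ρg = 1181 × 9.81 / 1000 = 11.58561 kN/m³.
Let θ = 72° be the plate's angle to the horizontal; measure y along the incline from where the plane meets the free surface. Vertical depth h = y·sinθ with sinθ = 0.951057.
With the apex down, the centroid sits h/3 = 3.9/3 = 1.3 m below the base (the top edge), so y_c = 4.42 + 1.3 = 5.72 m and h_c = 5.72 × 0.951057 = 5.44005 m.
A = ½ × 2.54 × 3.9 = 4.953 m².
Resultant F = γ·h_c·A = 11.58561 × 5.44005 × 4.953 = 312.169 kN.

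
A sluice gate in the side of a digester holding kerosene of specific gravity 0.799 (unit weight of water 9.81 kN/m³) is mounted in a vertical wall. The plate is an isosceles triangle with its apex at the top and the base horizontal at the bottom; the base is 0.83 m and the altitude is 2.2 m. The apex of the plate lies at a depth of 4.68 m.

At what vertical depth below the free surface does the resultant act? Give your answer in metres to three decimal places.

h_p = 6.190 m

γ = 0.799 × 9.81 = 7.83819 kN/m³.
With the apex up, the centroid sits 2h/3 = 2 × 2.2/3 = 1.46667 m below the apex, so the centroid depth is h_c = 4.68 + 1.46667 = 6.14667 m.
A = ½ × 0.83 × 2.2 = 0.913 m².
Resultant F = γ·h_c·A = 7.83819 × 6.14667 × 0.913 = 43.9872 kN.
I_c = b·h³/36 = 0.83 × 2.2³/36 = 0.245496 m⁴.
Centre of pressure: y_p = y_c + I_c/(y_c·A) = 6.14667 + 0.245496/(6.14667 × 0.913) = 6.14667 + 0.0437455 = 6.19042 m along the plane.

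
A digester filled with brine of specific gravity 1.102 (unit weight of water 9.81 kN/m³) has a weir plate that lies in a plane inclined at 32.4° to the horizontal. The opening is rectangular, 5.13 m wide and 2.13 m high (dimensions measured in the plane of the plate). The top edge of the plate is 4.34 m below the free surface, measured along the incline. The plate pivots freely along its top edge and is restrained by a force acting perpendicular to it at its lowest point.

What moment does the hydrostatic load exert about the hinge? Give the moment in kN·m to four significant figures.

M ≈ 388.3 kN·m

γ = 1.102 × 9.81 = 10.81062 kN/m³.
Let θ = 32.4° be the plate's angle to the horizontal; measure y along the incline from where the plane meets the free surface. Vertical depth h = y·sinθ with sinθ = 0.535827.
The centroid lies 2.13/2 = 1.065 m below the top edge, so y_c = 4.34 + 1.065 = 5.405 m and h_c = 5.405 × 0.535827 = 2.89614 m.
A = 5.13 × 2.13 = 10.9269 m².
Resultant F = γ·h_c·A = 10.81062 × 2.89614 × 10.9269 = 342.111 kN.
I_c = b·h³/12 = 5.13 × 2.13³/12 = 4.13119 m⁴.
Centre of pressure: y_p = y_c + I_c/(y_c·A) = 5.405 + 4.13119/(5.405 × 10.9269) = 5.405 + 0.0699492 = 5.47495 m along the plane.
The resultant acts 1.065 + 0.0699492 = 1.13495 m (along the plate) below the hinge at the top edge, so the moment about the hinge is M = F × 1.13495 = 342.111 × 1.13495 = 388.279 kN·m.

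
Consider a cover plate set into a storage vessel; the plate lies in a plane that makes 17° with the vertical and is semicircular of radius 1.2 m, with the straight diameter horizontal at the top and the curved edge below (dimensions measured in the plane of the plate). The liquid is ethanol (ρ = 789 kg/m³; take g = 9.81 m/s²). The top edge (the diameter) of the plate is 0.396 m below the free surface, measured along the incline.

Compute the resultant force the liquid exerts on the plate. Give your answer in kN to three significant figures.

F ≈ 15.2 kN

γ = ρg = 789 × 9.81 / 1000 = 7.74009 kN/m³.
The plate makes 17° with the vertical, i.e. θ = 90° − 17° = 73° to the horizontal. Measuring y along the incline from the free-surface line, vertical depth h = y·sinθ with sinθ = 0.956305.
The centroid of a semicircle lies 4r/(3π) = 0.509296 m from the diameter, here below the top edge, so y_c = 0.396 + 0.509296 = 0.905296 m and h_c = 0.905296 × 0.956305 = 0.865739 m.
A = πr²/2 = π × 1.2²/2 = 2.26195 m².
Resultant F = γ·h_c·A = 7.74009 × 0.865739 × 2.26195 = 15.1571 kN.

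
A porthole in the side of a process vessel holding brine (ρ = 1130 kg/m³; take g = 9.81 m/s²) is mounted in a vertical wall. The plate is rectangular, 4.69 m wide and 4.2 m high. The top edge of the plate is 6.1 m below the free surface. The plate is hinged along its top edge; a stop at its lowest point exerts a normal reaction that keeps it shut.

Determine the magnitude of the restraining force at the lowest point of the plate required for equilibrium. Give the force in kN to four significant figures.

P ≈ 971.7 kN

γ = ρg = 1130 × 9.81 / 1000 = 11.0853 kN/m³.
The centroid lies 4.2/2 = 2.1 m below the top edge, so the centroid depth is h_c = 6.1 + 2.1 = 8.2 m.
A = 4.69 × 4.2 = 19.698 m².
Resultant F = γ·h_c·A = 11.0853 × 8.2 × 19.698 = 1790.54 kN.
I_c = b·h³/12 = 4.69 × 4.2³/12 = 28.9561 m⁴.
Centre of pressure: y_p = y_c + I_c/(y_c·A) = 8.2 + 28.9561/(8.2 × 19.698) = 8.2 + 0.179269 = 8.37927 m along the plane.
The resultant acts 2.1 + 0.179269 = 2.27927 m (along the plate) below the hinge at the top edge, so the moment about the hinge is M = F × 2.27927 = 1790.54 × 2.27927 = 4081.12 kN·m.
A normal force at the bottom, 4.2 m from the hinge, must supply this moment: P = 4081.12/4.2 = 971.695 kN.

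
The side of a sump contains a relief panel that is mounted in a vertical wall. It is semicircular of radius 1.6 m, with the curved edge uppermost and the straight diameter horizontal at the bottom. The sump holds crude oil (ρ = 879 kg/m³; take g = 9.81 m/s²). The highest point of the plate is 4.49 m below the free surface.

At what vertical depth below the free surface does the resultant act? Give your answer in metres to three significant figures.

h_p = 5.44 m

γ = ρg = 879 × 9.81 / 1000 = 8.62299 kN/m³.
The centroid lies 4r/(3π) = 0.679061 m above the diameter, so r − 4r/(3π) = 1.6 − 0.679061 = 0.920939 m below the topmost point, so the centroid depth is h_c = 4.49 + 0.920939 = 5.41094 m.
A = πr²/2 = π × 1.6²/2 = 4.02124 m².
Resultant F = γ·h_c·A = 8.62299 × 5.41094 × 4.02124 = 187.625 kN.
I_c = (π/8 − 8/(9π))·r⁴ = 0.109757 × 1.6⁴ = 0.719303 m⁴.
Centre of pressure: y_p = y_c + I_c/(y_c·A) = 5.41094 + 0.719303/(5.41094 × 4.02124) = 5.41094 + 0.0330582 = 5.444 m along the plane.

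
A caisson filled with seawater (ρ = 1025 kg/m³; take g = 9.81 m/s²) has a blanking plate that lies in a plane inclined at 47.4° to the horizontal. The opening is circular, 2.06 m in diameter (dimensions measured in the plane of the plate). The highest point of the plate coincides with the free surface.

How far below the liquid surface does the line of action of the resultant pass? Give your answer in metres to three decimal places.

h_p = 0.948 m

γ = ρg = 1025 × 9.81 / 1000 = 10.05525 kN/m³.
Let θ = 47.4° be the plate's angle to the horizontal; measure y along the incline from where the plane meets the free surface. Vertical depth h = y·sinθ with sinθ = 0.736097.
The centroid is at the centre, 1.03 m below the top of the plate, so y_c = 1.03 m and h_c = 1.03 × 0.736097 = 0.75818 m.
A = π(1.03)² = 3.33292 m².
Resultant F = γ·h_c·A = 10.05525 × 0.75818 × 3.33292 = 25.4091 kN.
I_c = πr⁴/4 = π × 1.03⁴/4 = 0.883973 m⁴.
Centre of pressure: y_p = y_c + I_c/(y_c·A) = 1.03 + 0.883973/(1.03 × 3.33292) = 1.03 + 0.2575 = 1.2875 m along the plane.
Vertically, h_p = y_p·sinθ = 1.2875 × 0.736097 = 0.947725 m.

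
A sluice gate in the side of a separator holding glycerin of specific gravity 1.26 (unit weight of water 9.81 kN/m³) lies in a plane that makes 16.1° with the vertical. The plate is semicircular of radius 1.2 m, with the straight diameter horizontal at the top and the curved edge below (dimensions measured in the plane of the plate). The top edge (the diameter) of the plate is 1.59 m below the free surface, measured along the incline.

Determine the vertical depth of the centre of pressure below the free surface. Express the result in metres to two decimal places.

γ = 1.26 × 9.81 = 12.3606 kN/m³.
The plate makes 16.1° with the vertical, i.e. θ = 90° − 16.1° = 73.9° to the horizontal. Measuring y along the incline from the free-surface line, vertical depth h = y·sinθ with sinθ = 0.960779.
The centroid of a semicircle lies 4r/(3π) = 0.509296 m from the diameter, here below the top edge, so y_c = 1.59 + 0.509296 = 2.0993 m and h_c = 2.0993 × 0.960779 = 2.01696 m.
A = πr²/2 = π × 1.2²/2 = 2.26195 m².
Resultant F = γ·h_c·A = 12.3606 × 2.01696 × 2.26195 = 56.3923 kN.
I_c = (π/8 − 8/(9π))·r⁴ = 0.109757 × 1.2⁴ = 0.227592 m⁴.
Centre of pressure: y_p = y_c + I_c/(y_c·A) = 2.0993 + 0.227592/(2.0993 × 2.26195) = 2.0993 + 0.0479291 = 2.14723 m along the plane.
Vertically, h_p = y_p·sinθ = 2.14723 × 0.960779 = 2.06301 m.

h_p = 2.06 m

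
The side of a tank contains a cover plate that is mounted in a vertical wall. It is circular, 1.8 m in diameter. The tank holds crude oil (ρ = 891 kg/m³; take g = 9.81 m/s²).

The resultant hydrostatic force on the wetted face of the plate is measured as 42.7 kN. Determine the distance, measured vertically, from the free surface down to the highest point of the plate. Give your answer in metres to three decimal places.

γ = ρg = 891 × 9.81 / 1000 = 8.74071 kN/m³.
A = π(0.9)² = 2.54469 m².
From F = γ·h_c·A, the centroid depth is h_c = 42.7/(8.74071 × 2.54469) = 1.91976 m.
The centroid is at the centre, 0.9 m below the top of the plate, so the highest point sits at h_top = 1.91976 − 0.9 = 1.01976 m below the surface.

d_top ≈ 1.020 m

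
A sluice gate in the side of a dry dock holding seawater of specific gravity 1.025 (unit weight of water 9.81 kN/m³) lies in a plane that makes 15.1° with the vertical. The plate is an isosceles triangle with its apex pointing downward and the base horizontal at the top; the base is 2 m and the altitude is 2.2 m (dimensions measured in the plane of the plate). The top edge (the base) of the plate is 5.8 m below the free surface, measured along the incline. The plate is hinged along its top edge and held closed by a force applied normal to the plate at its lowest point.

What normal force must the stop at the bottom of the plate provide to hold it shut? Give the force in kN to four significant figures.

γ = 1.025 × 9.81 = 10.05525 kN/m³.
The plate makes 15.1° with the vertical, i.e. θ = 90° − 15.1° = 74.9° to the horizontal. Measuring y along the incline from the free-surface line, vertical depth h = y·sinθ with sinθ = 0.965473.
With the apex down, the centroid sits h/3 = 2.2/3 = 0.733333 m below the base (the top edge), so y_c = 5.8 + 0.733333 = 6.53333 m and h_c = 6.53333 × 0.965473 = 6.30775 m.
A = ½ × 2 × 2.2 = 2.2 m².
Resultant F = γ·h_c·A = 10.05525 × 6.30775 × 2.2 = 139.537 kN.
I_c = b·h³/36 = 2 × 2.2³/36 = 0.591556 m⁴.
Centre of pressure: y_p = y_c + I_c/(y_c·A) = 6.53333 + 0.591556/(6.53333 × 2.2) = 6.53333 + 0.0411565 = 6.57449 m along the plane.
The resultant acts 0.733333 + 0.0411565 = 0.77449 m (along the plate) below the hinge at the top edge, so the moment about the hinge is M = F × 0.77449 = 139.537 × 0.77449 = 108.07 kN·m.
A normal force at the bottom, 2.2 m from the hinge, must supply this moment: P = 108.07/2.2 = 49.1227 kN.

P ≈ 49.12 kN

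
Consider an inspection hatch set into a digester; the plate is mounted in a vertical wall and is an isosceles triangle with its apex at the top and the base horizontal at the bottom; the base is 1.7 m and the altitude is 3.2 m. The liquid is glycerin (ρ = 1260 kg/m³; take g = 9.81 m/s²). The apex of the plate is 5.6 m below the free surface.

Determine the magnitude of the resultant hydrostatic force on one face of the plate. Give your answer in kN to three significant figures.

γ = ρg = 1260 × 9.81 / 1000 = 12.3606 kN/m³.
With the apex up, the centroid sits 2h/3 = 2 × 3.2/3 = 2.13333 m below the apex, so the centroid depth is h_c = 5.6 + 2.13333 = 7.73333 m.
A = ½ × 1.7 × 3.2 = 2.72 m².
Resultant F = γ·h_c·A = 12.3606 × 7.73333 × 2.72 = 260.001 kN.

F ≈ 260 kN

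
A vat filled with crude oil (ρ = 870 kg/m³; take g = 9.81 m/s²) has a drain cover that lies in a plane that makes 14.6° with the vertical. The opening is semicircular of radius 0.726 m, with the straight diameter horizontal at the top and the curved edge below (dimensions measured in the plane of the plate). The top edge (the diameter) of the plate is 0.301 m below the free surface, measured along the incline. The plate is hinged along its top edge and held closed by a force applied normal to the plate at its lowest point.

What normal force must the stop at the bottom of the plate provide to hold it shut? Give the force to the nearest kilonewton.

P ≈ 2 kN

γ = ρg = 870 × 9.81 / 1000 = 8.5347 kN/m³.
The plate makes 14.6° with the vertical, i.e. θ = 90° − 14.6° = 75.4° to the horizontal. Measuring y along the incline from the free-surface line, vertical depth h = y·sinθ with sinθ = 0.967709.
The centroid of a semicircle lies 4r/(3π) = 0.308124 m from the diameter, here below the top edge, so y_c = 0.301 + 0.308124 = 0.609124 m and h_c = 0.609124 × 0.967709 = 0.589455 m.
A = πr²/2 = π × 0.726²/2 = 0.827929 m².
Resultant F = γ·h_c·A = 8.5347 × 0.589455 × 0.827929 = 4.16516 kN.
I_c = (π/8 − 8/(9π))·r⁴ = 0.109757 × 0.726⁴ = 0.0304915 m⁴.
Centre of pressure: y_p = y_c + I_c/(y_c·A) = 0.609124 + 0.0304915/(0.609124 × 0.827929) = 0.609124 + 0.0604616 = 0.669586 m along the plane.
The resultant acts 0.308124 + 0.0604616 = 0.368586 m (along the plate) below the hinge at the top edge, so the moment about the hinge is M = F × 0.368586 = 4.16516 × 0.368586 = 1.53522 kN·m.
A normal force at the bottom, 0.726 m from the hinge, must supply this moment: P = 1.53522/0.726 = 2.11463 kN.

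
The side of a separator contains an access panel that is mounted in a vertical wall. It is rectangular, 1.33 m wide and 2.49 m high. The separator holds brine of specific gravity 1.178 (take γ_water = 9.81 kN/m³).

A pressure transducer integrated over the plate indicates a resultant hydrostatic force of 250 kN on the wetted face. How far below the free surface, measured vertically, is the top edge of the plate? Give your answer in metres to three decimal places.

γ = 1.178 × 9.81 = 11.55618 kN/m³.
A = 1.33 × 2.49 = 3.3117 m².
From F = γ·h_c·A, the centroid depth is h_c = 250/(11.55618 × 3.3117) = 6.53243 m.
The centroid lies 2.49/2 = 1.245 m below the top edge, so the top edge sits at h_top = 6.53243 − 1.245 = 5.28743 m below the surface.

d_top ≈ 5.287 m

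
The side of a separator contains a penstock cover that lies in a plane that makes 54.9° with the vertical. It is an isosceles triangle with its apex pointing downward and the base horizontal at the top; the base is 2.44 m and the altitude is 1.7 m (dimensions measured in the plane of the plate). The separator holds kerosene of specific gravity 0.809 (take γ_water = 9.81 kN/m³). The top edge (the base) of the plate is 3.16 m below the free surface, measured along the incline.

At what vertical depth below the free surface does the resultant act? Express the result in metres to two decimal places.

γ = 0.809 × 9.81 = 7.93629 kN/m³.
The plate makes 54.9° with the vertical, i.e. θ = 90° − 54.9° = 35.1° to the horizontal. Measuring y along the incline from the free-surface line, vertical depth h = y·sinθ with sinθ = 0.575005.
With the apex down, the centroid sits h/3 = 1.7/3 = 0.566667 m below the base (the top edge), so y_c = 3.16 + 0.566667 = 3.72667 m and h_c = 3.72667 × 0.575005 = 2.14285 m.
A = ½ × 2.44 × 1.7 = 2.074 m².
Resultant F = γ·h_c·A = 7.93629 × 2.14285 × 2.074 = 35.271 kN.
I_c = b·h³/36 = 2.44 × 1.7³/36 = 0.332992 m⁴.
Centre of pressure: y_p = y_c + I_c/(y_c·A) = 3.72667 + 0.332992/(3.72667 × 2.074) = 3.72667 + 0.0430828 = 3.76975 m along the plane.
Vertically, h_p = y_p·sinθ = 3.76975 × 0.575005 = 2.16763 m.

h_p = 2.17 m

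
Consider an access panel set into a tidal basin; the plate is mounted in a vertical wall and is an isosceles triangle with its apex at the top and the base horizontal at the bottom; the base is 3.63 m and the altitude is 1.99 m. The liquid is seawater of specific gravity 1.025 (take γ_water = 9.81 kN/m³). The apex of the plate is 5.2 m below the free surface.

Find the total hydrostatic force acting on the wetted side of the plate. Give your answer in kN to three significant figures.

γ = 1.025 × 9.81 = 10.05525 kN/m³.
With the apex up, the centroid sits 2h/3 = 2 × 1.99/3 = 1.32667 m below the apex, so the centroid depth is h_c = 5.2 + 1.32667 = 6.52667 m.
A = ½ × 3.63 × 1.99 = 3.61185 m².
Resultant F = γ·h_c·A = 10.05525 × 6.52667 × 3.61185 = 237.036 kN.

F ≈ 237 kN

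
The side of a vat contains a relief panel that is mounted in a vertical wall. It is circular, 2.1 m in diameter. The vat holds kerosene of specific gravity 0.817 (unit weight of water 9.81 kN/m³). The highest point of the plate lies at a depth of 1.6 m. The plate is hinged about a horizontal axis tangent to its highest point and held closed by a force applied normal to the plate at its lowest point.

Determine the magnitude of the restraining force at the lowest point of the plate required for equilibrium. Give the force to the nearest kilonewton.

P ≈ 40 kN

γ = 0.817 × 9.81 = 8.01477 kN/m³.
The centroid is at the centre, 1.05 m below the top of the plate, so the centroid depth is h_c = 1.6 + 1.05 = 2.65 m.
A = π(1.05)² = 3.46361 m².
Resultant F = γ·h_c·A = 8.01477 × 2.65 × 3.46361 = 73.5641 kN.
I_c = πr⁴/4 = π × 1.05⁴/4 = 0.954656 m⁴.
Centre of pressure: y_p = y_c + I_c/(y_c·A) = 2.65 + 0.954656/(2.65 × 3.46361) = 2.65 + 0.104009 = 2.75401 m along the plane.
The resultant acts 1.05 + 0.104009 = 1.15401 m (along the plate) below the hinge at the top edge, so the moment about the hinge is M = F × 1.15401 = 73.5641 × 1.15401 = 84.8937 kN·m.
A normal force at the bottom, 2.1 m from the hinge, must supply this moment: P = 84.8937/2.1 = 40.4256 kN.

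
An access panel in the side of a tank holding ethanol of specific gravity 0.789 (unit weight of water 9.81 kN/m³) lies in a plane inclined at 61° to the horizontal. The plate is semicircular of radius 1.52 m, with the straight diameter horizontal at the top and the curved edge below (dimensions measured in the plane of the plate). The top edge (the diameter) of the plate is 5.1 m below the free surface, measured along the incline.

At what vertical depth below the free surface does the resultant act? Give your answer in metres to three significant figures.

h_p = 5.05 m

γ = 0.789 × 9.81 = 7.74009 kN/m³.
Let θ = 61° be the plate's angle to the horizontal; measure y along the incline from where the plane meets the free surface. Vertical depth h = y·sinθ with sinθ = 0.874620.
The centroid of a semicircle lies 4r/(3π) = 0.645108 m from the diameter, here below the top edge, so y_c = 5.1 + 0.645108 = 5.74511 m and h_c = 5.74511 × 0.874620 = 5.02479 m.
A = πr²/2 = π × 1.52²/2 = 3.62917 m².
Resultant F = γ·h_c·A = 7.74009 × 5.02479 × 3.62917 = 141.147 kN.
I_c = (π/8 − 8/(9π))·r⁴ = 0.109757 × 1.52⁴ = 0.585877 m⁴.
Centre of pressure: y_p = y_c + I_c/(y_c·A) = 5.74511 + 0.585877/(5.74511 × 3.62917) = 5.74511 + 0.0280996 = 5.77321 m along the plane.
Vertically, h_p = y_p·sinθ = 5.77321 × 0.874620 = 5.04936 m.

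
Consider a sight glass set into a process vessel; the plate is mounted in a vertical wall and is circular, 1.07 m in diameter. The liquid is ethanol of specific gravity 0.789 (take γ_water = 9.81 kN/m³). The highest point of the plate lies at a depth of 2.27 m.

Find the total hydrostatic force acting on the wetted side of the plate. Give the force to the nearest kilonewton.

F ≈ 20 kN

γ = 0.789 × 9.81 = 7.74009 kN/m³.
The centroid is at the centre, 0.535 m below the top of the plate, so the centroid depth is h_c = 2.27 + 0.535 = 2.805 m.
A = π(0.535)² = 0.899202 m².
Resultant F = γ·h_c·A = 7.74009 × 2.805 × 0.899202 = 19.5225 kN.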